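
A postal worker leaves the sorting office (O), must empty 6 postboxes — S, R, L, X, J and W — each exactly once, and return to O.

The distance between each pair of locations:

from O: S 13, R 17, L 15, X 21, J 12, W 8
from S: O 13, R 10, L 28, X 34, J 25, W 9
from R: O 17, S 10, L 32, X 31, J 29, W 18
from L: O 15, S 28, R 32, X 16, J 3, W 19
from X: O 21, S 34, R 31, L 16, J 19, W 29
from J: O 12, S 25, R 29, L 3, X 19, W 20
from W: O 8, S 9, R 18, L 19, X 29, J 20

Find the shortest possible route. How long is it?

There are 360 distinct closed tours to check (reversals are equivalent).
O→S→R→L→X→J→W→O: 13+10+32+16+19+20+8 = 118
O→S→R→L→X→W→J→O: 13+10+32+16+29+20+12 = 132
O→S→R→L→J→X→W→O: 13+10+32+3+19+29+8 = 114
O→S→R→L→J→W→X→O: 13+10+32+3+20+29+21 = 128
O→S→R→L→W→X→J→O: 13+10+32+19+29+19+12 = 134
O→S→R→L→W→J→X→O: 13+10+32+19+20+19+21 = 134
O→S→R→X→L→J→W→O: 13+10+31+16+3+20+8 = 101
O→S→R→X→L→W→J→O: 13+10+31+16+19+20+12 = 121
… (352 more)
O→J→L→X→R→S→W→O: 12+3+16+31+10+9+8 = 89  ← best
The minimum is 89.
One optimal route: O → J → L → X → R → S → W → O (or its reverse).

89 — the shortest possible round trip.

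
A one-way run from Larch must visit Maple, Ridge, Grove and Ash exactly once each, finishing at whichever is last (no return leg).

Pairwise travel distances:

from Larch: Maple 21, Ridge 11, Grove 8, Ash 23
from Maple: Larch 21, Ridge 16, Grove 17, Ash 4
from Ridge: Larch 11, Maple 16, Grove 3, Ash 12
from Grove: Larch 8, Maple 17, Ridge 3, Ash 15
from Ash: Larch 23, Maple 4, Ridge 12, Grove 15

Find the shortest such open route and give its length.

There are 4! = 24 possible orderings.
Larch → Maple → Ridge → Grove → Ash: 21+16+3+15 = 55
Larch → Maple → Ridge → Ash → Grove: 21+16+12+15 = 64
Larch → Maple → Grove → Ridge → Ash: 21+17+3+12 = 53
Larch → Maple → Grove → Ash → Ridge: 21+17+15+12 = 65
Larch → Maple → Ash → Ridge → Grove: 21+4+12+3 = 40
Larch → Maple → Ash → Grove → Ridge: 21+4+15+3 = 43
Larch → Ridge → Maple → Grove → Ash: 11+16+17+15 = 59
Larch → Ridge → Maple → Ash → Grove: 11+16+4+15 = 46
Larch → Ridge → Grove → Maple → Ash: 11+3+17+4 = 35
Larch → Ridge → Grove → Ash → Maple: 11+3+15+4 = 33
Larch → Ridge → Ash → Maple → Grove: 11+12+4+17 = 44
Larch → Ridge → Ash → Grove → Maple: 11+12+15+17 = 55
Larch → Grove → Maple → Ridge → Ash: 8+17+16+12 = 53
Larch → Grove → Maple → Ash → Ridge: 8+17+4+12 = 41
… (10 more)
Larch → Grove → Ridge → Ash → Maple: 8+3+12+4 = 27  ← best
The minimum is 27.
One shortest path: Larch → Grove → Ridge → Ash → Maple.

Shortest open route: 27.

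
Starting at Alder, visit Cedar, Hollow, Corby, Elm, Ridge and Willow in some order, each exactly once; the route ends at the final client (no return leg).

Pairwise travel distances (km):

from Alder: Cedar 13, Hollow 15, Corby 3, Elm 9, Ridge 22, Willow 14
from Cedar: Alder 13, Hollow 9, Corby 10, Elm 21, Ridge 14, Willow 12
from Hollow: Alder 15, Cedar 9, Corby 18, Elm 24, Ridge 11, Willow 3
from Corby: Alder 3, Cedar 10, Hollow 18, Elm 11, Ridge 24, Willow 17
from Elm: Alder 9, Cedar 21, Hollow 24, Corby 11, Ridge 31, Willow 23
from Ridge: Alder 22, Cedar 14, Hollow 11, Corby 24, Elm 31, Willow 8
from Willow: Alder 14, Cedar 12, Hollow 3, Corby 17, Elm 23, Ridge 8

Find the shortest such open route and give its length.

50 km — the minimum one-way total.

There are 6! = 720 possible orderings.
Alder→Cedar→Hollow→Corby→Elm→Ridge→Willow: 13+9+18+11+31+8 = 90
Alder→Cedar→Hollow→Corby→Elm→Willow→Ridge: 13+9+18+11+23+8 = 82
Alder→Cedar→Hollow→Corby→Ridge→Elm→Willow: 13+9+18+24+31+23 = 118
Alder→Cedar→Hollow→Corby→Ridge→Willow→Elm: 13+9+18+24+8+23 = 95
Alder→Cedar→Hollow→Corby→Willow→Elm→Ridge: 13+9+18+17+23+31 = 111
Alder→Cedar→Hollow→Corby→Willow→Ridge→Elm: 13+9+18+17+8+31 = 96
Alder→Cedar→Hollow→Elm→Corby→Ridge→Willow: 13+9+24+11+24+8 = 89
Alder→Cedar→Hollow→Elm→Corby→Willow→Ridge: 13+9+24+11+17+8 = 82
… (712 more)
Alder→Elm→Corby→Cedar→Hollow→Willow→Ridge: 9+11+10+9+3+8 = 50  ← best
The minimum is 50.
One shortest path: Alder → Elm → Corby → Cedar → Hollow → Willow → Ridge.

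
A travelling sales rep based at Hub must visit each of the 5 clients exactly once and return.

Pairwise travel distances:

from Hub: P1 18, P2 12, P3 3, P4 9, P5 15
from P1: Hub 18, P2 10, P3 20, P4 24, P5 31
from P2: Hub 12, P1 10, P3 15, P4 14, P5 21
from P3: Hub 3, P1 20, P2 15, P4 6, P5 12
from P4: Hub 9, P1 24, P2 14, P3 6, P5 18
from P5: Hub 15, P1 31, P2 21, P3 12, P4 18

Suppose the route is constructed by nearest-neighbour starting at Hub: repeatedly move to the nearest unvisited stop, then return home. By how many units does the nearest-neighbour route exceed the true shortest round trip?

From Hub: P3=3, P4=9, P2=12, P5=15, P1=18 → choose P3 (3).
From P3: P4=6, P5=12, P2=15, P1=20 → choose P4 (6).
From P4: P2=14, P5=18, P1=24 → choose P2 (14).
From P2: P1=10, P5=21 → choose P1 (10).
From P1: P5=31 → choose P5 (31).
NN route Hub → P3 → P4 → P2 → P1 → P5 → Hub costs 79.
Optimal: Hub → P1 → P2 → P4 → P3 → P5 → Hub costs 75 (by enumerating all 60 distinct tours).
Excess = 79 − 75 = 4.

The nearest-neighbour route is 4 longer than optimal.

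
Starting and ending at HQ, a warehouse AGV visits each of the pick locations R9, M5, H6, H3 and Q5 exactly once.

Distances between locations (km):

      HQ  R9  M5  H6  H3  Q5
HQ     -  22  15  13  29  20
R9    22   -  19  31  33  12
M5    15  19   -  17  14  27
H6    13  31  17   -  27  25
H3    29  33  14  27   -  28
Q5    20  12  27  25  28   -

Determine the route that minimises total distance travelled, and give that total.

Minimum total distance: 105 km.

There are 60 distinct closed tours to check (reversals are equivalent).
HQ - R9 - M5 - H6 - H3 - Q5 - HQ: 22+19+17+27+28+20 = 133
HQ - R9 - M5 - H6 - Q5 - H3 - HQ: 22+19+17+25+28+29 = 140
HQ - R9 - M5 - H3 - H6 - Q5 - HQ: 22+19+14+27+25+20 = 127
HQ - R9 - M5 - H3 - Q5 - H6 - HQ: 22+19+14+28+25+13 = 121
HQ - R9 - M5 - Q5 - H6 - H3 - HQ: 22+19+27+25+27+29 = 149
HQ - R9 - M5 - Q5 - H3 - H6 - HQ: 22+19+27+28+27+13 = 136
HQ - R9 - H6 - M5 - H3 - Q5 - HQ: 22+31+17+14+28+20 = 132
HQ - R9 - H6 - M5 - Q5 - H3 - HQ: 22+31+17+27+28+29 = 154
HQ - R9 - H6 - H3 - M5 - Q5 - HQ: 22+31+27+14+27+20 = 141
HQ - R9 - H6 - H3 - Q5 - M5 - HQ: 22+31+27+28+27+15 = 150
HQ - R9 - H6 - Q5 - M5 - H3 - HQ: 22+31+25+27+14+29 = 148
HQ - R9 - H6 - Q5 - H3 - M5 - HQ: 22+31+25+28+14+15 = 135
HQ - R9 - H3 - M5 - H6 - Q5 - HQ: 22+33+14+17+25+20 = 131
HQ - R9 - H3 - M5 - Q5 - H6 - HQ: 22+33+14+27+25+13 = 134
… (46 more)
HQ - H6 - H3 - M5 - R9 - Q5 - HQ: 13+27+14+19+12+20 = 105  ← best
The minimum is 105.
One optimal route: HQ → H6 → H3 → M5 → R9 → Q5 → HQ (or its reverse).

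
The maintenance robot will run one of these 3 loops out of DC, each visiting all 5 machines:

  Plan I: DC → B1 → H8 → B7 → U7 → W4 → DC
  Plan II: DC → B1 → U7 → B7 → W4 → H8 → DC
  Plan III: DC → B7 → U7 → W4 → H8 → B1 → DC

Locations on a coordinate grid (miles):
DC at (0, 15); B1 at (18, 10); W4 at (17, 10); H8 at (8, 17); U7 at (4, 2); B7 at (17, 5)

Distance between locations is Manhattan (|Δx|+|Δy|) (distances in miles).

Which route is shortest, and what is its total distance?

Plan I: 23 + 17 + 21 + 16 + 21 + 22 = 120
Plan II: 23 + 22 + 16 + 5 + 16 + 10 = 92
Plan III: 27 + 16 + 21 + 16 + 17 + 23 = 120

92 miles — Plan II is the shortest.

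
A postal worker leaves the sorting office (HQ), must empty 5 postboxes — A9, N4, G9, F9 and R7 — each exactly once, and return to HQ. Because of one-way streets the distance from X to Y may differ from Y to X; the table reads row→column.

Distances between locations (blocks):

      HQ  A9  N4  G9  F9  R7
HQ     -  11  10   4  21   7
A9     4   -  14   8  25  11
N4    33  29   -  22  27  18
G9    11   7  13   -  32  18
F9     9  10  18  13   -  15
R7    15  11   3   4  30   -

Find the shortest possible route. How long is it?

Shortest round trip = 61 blocks.

HQ→A9→N4→G9→F9→R7→HQ: 11+14+22+32+15+15 = 109
HQ→A9→N4→G9→R7→F9→HQ: 11+14+22+18+30+9 = 104
HQ→A9→N4→F9→G9→R7→HQ: 11+14+27+13+18+15 = 98
HQ→A9→N4→F9→R7→G9→HQ: 11+14+27+15+4+11 = 82
HQ→A9→N4→R7→G9→F9→HQ: 11+14+18+4+32+9 = 88
HQ→A9→N4→R7→F9→G9→HQ: 11+14+18+30+13+11 = 97
HQ→A9→G9→N4→F9→R7→HQ: 11+8+13+27+15+15 = 89
HQ→A9→G9→N4→R7→F9→HQ: 11+8+13+18+30+9 = 89
HQ→A9→G9→F9→N4→R7→HQ: 11+8+32+18+18+15 = 102
HQ→A9→G9→F9→R7→N4→HQ: 11+8+32+15+3+33 = 102
HQ→A9→G9→R7→N4→F9→HQ: 11+8+18+3+27+9 = 76
HQ→A9→G9→R7→F9→N4→HQ: 11+8+18+30+18+33 = 118
HQ→A9→F9→N4→G9→R7→HQ: 11+25+18+22+18+15 = 109
HQ→A9→F9→N4→R7→G9→HQ: 11+25+18+18+4+11 = 87
… (106 more)
HQ→G9→A9→R7→N4→F9→HQ: 4+7+11+3+27+9 = 61  ← best
The minimum is 61.
One optimal route: HQ → G9 → A9 → R7 → N4 → F9 → HQ.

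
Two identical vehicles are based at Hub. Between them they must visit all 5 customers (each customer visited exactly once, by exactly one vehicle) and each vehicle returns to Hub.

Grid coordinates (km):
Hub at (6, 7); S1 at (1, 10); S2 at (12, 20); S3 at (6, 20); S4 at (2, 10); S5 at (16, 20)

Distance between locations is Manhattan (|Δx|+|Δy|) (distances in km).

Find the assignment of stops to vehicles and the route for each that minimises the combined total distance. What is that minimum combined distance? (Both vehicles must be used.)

There are 2^4 − 1 = 15 ways to divide the 5 stops into two non-empty groups. For each, the best each vehicle can do is its own shortest tour through its group:
  {S1} + {S2, S3, S4, S5}: 16 + 54 = 70
  {S2} + {S1, S3, S4, S5}: 38 + 56 = 94
  {S1, S2} + {S3, S4, S5}: 48 + 54 = 102
  {S3} + {S1, S2, S4, S5}: 26 + 56 = 82
  {S1, S3} + {S2, S4, S5}: 36 + 54 = 90
  {S2, S3} + {S1, S4, S5}: 38 + 56 = 94
  … (15 splits in total)
  {S1, S4} + {S2, S3, S5}: 16 + 46 = 62  ← best
Best: vehicle 1 Hub → S1 → S4 → Hub = 16; vehicle 2 Hub → S2 → S5 → S3 → Hub = 46; combined 62.

62 km — the smallest possible combined total.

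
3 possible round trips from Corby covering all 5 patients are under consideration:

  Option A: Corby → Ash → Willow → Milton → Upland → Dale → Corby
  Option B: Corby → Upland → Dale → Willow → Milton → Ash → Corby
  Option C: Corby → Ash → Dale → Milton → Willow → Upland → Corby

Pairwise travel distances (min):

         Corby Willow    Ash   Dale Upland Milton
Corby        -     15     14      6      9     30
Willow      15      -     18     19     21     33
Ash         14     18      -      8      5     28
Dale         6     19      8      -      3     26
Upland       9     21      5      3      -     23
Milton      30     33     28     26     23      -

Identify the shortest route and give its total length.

Shortest is Option A, total 97 min.

Option A: 14 + 18 + 33 + 23 + 3 + 6 = 97
Option B: 9 + 3 + 19 + 33 + 28 + 14 = 106
Option C: 14 + 8 + 26 + 33 + 21 + 9 = 111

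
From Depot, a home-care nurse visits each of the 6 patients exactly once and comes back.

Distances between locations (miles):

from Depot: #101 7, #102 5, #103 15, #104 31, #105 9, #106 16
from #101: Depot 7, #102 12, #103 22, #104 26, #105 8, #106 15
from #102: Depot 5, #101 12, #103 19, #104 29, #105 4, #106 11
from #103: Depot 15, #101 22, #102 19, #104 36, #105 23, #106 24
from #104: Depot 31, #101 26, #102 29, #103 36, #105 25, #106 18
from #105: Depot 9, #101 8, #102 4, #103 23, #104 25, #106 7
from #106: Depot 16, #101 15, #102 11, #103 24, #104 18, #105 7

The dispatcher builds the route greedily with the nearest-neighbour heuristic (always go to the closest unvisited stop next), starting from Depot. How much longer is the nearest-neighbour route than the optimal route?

Depot: #102=5, #101=7, #105=9, #103=15, #106=16, #104=31 ⇒ #102
#102: #105=4, #106=11, #101=12, #103=19, #104=29 ⇒ #105
#105: #106=7, #101=8, #103=23, #104=25 ⇒ #106
#106: #101=15, #104=18, #103=24 ⇒ #101
#101: #103=22, #104=26 ⇒ #103
#103: #104=36 ⇒ #104
NN route Depot → #102 → #105 → #106 → #101 → #103 → #104 → Depot costs 120.
Optimal: Depot → #101 → #104 → #106 → #105 → #102 → #103 → Depot costs 96 (by enumerating all 360 distinct tours).
Excess = 120 − 96 = 24.

The nearest-neighbour route is 24 miles longer than optimal.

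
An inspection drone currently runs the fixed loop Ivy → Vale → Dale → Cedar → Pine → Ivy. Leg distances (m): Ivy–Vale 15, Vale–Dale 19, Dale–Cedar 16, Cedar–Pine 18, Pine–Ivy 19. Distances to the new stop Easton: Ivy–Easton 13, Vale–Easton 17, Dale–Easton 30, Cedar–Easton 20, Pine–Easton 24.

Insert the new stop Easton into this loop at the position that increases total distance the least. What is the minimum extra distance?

Insertion cost between consecutive stops i–j is d(i,Easton) + d(Easton,j) − d(i,j):
  between Ivy and Vale: 13 + 17 − 15 = 15
  between Vale and Dale: 17 + 30 − 19 = 28
  between Dale and Cedar: 30 + 20 − 16 = 34
  between Cedar and Pine: 20 + 24 − 18 = 26
  between Pine and Ivy: 24 + 13 − 19 = 18
Cheapest insertion is between Ivy and Vale, adding 15.
New total = 87 + 15 = 102.

+15 m — insert Easton between Ivy and Vale.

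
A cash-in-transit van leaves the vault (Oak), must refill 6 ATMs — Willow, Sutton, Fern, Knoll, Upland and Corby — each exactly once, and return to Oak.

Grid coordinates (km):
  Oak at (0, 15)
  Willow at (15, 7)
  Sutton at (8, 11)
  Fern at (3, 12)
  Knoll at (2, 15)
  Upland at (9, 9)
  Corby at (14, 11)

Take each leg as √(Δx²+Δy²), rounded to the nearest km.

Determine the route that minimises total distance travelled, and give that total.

Oak-Willow-Sutton-Fern-Knoll-Upland-Corby-Oak: 17+8+5+3+9+5+15 = 62
Oak-Willow-Sutton-Fern-Knoll-Corby-Upland-Oak: 17+8+5+3+13+5+11 = 62
Oak-Willow-Sutton-Fern-Upland-Knoll-Corby-Oak: 17+8+5+7+9+13+15 = 74
Oak-Willow-Sutton-Fern-Upland-Corby-Knoll-Oak: 17+8+5+7+5+13+2 = 57
Oak-Willow-Sutton-Fern-Corby-Knoll-Upland-Oak: 17+8+5+11+13+9+11 = 74
Oak-Willow-Sutton-Fern-Corby-Upland-Knoll-Oak: 17+8+5+11+5+9+2 = 57
Oak-Willow-Sutton-Knoll-Fern-Upland-Corby-Oak: 17+8+7+3+7+5+15 = 62
Oak-Willow-Sutton-Knoll-Fern-Corby-Upland-Oak: 17+8+7+3+11+5+11 = 62
… (352 more)
Oak-Fern-Sutton-Upland-Willow-Corby-Knoll-Oak: 4+5+2+6+4+13+2 = 36  ← best
The minimum is 36.
One optimal route: Oak → Fern → Sutton → Upland → Willow → Corby → Knoll → Oak (or its reverse).

36 km — the shortest possible round trip.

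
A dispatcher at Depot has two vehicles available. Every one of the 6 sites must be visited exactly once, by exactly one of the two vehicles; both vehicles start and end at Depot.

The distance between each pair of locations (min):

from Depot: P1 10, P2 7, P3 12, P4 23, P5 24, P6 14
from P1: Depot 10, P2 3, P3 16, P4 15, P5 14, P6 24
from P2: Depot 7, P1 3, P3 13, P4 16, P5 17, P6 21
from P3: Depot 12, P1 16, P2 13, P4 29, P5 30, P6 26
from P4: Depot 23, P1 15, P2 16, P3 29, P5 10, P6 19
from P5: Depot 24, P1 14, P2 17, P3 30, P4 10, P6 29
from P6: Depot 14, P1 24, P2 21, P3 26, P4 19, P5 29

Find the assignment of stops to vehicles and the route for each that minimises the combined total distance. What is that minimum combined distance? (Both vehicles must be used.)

Minimum combined distance: 91 min.

There are 2^5 − 1 = 31 ways to divide the 6 stops into two non-empty groups. For each, the best each vehicle can do is its own shortest tour through its group:
  {P1} + {P2, P3, P4, P5, P6}: 20 + 85 = 105
  {P2} + {P1, P3, P4, P5, P6}: 14 + 85 = 99
  {P1, P2} + {P3, P4, P5, P6}: 20 + 85 = 105
  {P3} + {P1, P2, P4, P5, P6}: 24 + 67 = 91
  {P1, P3} + {P2, P4, P5, P6}: 38 + 67 = 105
  {P2, P3} + {P1, P4, P5, P6}: 32 + 67 = 99
  … (31 splits in total)
Best: vehicle 1 Depot → P3 → Depot = 24; vehicle 2 Depot → P2 → P1 → P5 → P4 → P6 → Depot = 67; combined 91.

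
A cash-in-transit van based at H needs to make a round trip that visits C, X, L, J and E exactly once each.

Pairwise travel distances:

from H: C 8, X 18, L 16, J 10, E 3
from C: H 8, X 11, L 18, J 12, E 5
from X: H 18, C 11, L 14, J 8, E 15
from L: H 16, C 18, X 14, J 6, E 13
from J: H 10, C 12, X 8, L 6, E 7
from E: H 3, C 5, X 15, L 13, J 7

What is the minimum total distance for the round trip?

H-C-X-L-J-E-H: 8+11+14+6+7+3 = 49
H-C-X-L-E-J-H: 8+11+14+13+7+10 = 63
H-C-X-J-L-E-H: 8+11+8+6+13+3 = 49
H-C-X-J-E-L-H: 8+11+8+7+13+16 = 63
H-C-X-E-L-J-H: 8+11+15+13+6+10 = 63
H-C-X-E-J-L-H: 8+11+15+7+6+16 = 63
H-C-L-X-J-E-H: 8+18+14+8+7+3 = 58
H-C-L-X-E-J-H: 8+18+14+15+7+10 = 72
H-C-L-J-X-E-H: 8+18+6+8+15+3 = 58
H-C-L-J-E-X-H: 8+18+6+7+15+18 = 72
H-C-L-E-X-J-H: 8+18+13+15+8+10 = 72
H-C-L-E-J-X-H: 8+18+13+7+8+18 = 72
H-C-J-X-L-E-H: 8+12+8+14+13+3 = 58
H-C-J-X-E-L-H: 8+12+8+15+13+16 = 72
… (46 more)
The minimum is 49.
One optimal route: H → C → X → L → J → E → H (or its reverse).

Shortest round trip = 49.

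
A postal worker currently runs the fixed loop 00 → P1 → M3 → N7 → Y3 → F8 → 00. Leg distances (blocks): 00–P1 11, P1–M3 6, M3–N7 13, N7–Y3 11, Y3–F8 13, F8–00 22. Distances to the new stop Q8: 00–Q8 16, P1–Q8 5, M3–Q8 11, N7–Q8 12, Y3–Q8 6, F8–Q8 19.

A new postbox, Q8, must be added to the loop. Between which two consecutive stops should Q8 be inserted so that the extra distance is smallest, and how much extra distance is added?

+7 blocks — insert Q8 between N7 and Y3.

Insertion cost between consecutive stops i–j is d(i,Q8) + d(Q8,j) − d(i,j):
  between 00 and P1: 16 + 5 − 11 = 10
  between P1 and M3: 5 + 11 − 6 = 10
  between M3 and N7: 11 + 12 − 13 = 10
  between N7 and Y3: 12 + 6 − 11 = 7
  between Y3 and F8: 6 + 19 − 13 = 12
  between F8 and 00: 19 + 16 − 22 = 13
Cheapest insertion is between N7 and Y3, adding 7.
New total = 76 + 7 = 83.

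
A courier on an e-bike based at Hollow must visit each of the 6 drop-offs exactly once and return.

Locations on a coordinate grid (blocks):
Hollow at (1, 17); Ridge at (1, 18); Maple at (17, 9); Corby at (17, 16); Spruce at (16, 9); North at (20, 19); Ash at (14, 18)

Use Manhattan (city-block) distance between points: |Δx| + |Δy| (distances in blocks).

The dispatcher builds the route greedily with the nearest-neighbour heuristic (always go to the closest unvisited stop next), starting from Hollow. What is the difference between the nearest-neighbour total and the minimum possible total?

From Hollow: Ridge=1, Ash=14, Corby=17, North=21, Spruce=23, Maple=24 → choose Ridge (1).
From Ridge: Ash=13, Corby=18, North=20, Spruce=24, Maple=25 → choose Ash (13).
From Ash: Corby=5, North=7, Spruce=11, Maple=12 → choose Corby (5).
From Corby: North=6, Maple=7, Spruce=8 → choose North (6).
From North: Maple=13, Spruce=14 → choose Maple (13).
From Maple: Spruce=1 → choose Spruce (1).
NN route Hollow → Ridge → Ash → Corby → North → Maple → Spruce → Hollow costs 62.
Optimal: Hollow → Ridge → Ash → North → Corby → Maple → Spruce → Hollow costs 58 (by enumerating all 360 distinct tours).
Excess = 62 − 58 = 4.

4 blocks longer than the optimal tour.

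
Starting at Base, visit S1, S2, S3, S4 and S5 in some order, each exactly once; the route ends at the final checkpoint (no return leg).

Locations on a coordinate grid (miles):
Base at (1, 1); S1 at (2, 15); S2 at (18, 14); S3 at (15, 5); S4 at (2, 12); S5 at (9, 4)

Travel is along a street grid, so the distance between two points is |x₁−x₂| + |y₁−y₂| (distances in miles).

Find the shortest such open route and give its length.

There are 5! = 120 possible orderings.
Base → S1 → S2 → S3 → S4 → S5: 15+17+12+20+15 = 79
Base → S1 → S2 → S3 → S5 → S4: 15+17+12+7+15 = 66
Base → S1 → S2 → S4 → S3 → S5: 15+17+18+20+7 = 77
Base → S1 → S2 → S4 → S5 → S3: 15+17+18+15+7 = 72
Base → S1 → S2 → S5 → S3 → S4: 15+17+19+7+20 = 78
Base → S1 → S2 → S5 → S4 → S3: 15+17+19+15+20 = 86
Base → S1 → S3 → S2 → S4 → S5: 15+23+12+18+15 = 83
Base → S1 → S3 → S2 → S5 → S4: 15+23+12+19+15 = 84
Base → S1 → S3 → S4 → S2 → S5: 15+23+20+18+19 = 95
Base → S1 → S3 → S4 → S5 → S2: 15+23+20+15+19 = 92
Base → S1 → S3 → S5 → S2 → S4: 15+23+7+19+18 = 82
Base → S1 → S3 → S5 → S4 → S2: 15+23+7+15+18 = 78
Base → S1 → S4 → S2 → S3 → S5: 15+3+18+12+7 = 55
Base → S1 → S4 → S2 → S5 → S3: 15+3+18+19+7 = 62
… (106 more)
Base → S5 → S3 → S2 → S1 → S4: 11+7+12+17+3 = 50  ← best
The minimum is 50.
One shortest path: Base → S5 → S3 → S2 → S1 → S4.

50 miles — the minimum one-way total.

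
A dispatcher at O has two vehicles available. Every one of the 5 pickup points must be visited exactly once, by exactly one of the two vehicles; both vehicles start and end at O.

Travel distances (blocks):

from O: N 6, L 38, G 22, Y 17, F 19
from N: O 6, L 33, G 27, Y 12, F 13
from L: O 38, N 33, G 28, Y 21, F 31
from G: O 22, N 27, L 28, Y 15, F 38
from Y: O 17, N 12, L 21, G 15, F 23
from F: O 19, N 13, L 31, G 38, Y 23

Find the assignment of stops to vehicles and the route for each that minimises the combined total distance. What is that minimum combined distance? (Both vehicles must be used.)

Minimum combined distance: 120 blocks.

Try each way of splitting the stops between the two vehicles (each non-empty) and, for each split, find the best tour for each vehicle:
  {N} + {L, G, Y, F}: 12 + 108 = 120
  {L} + {N, G, Y, F}: 76 + 79 = 155
  {N, L} + {G, Y, F}: 77 + 79 = 156
  {G} + {N, L, Y, F}: 44 + 88 = 132
  {N, G} + {L, Y, F}: 55 + 88 = 143
  {L, G} + {N, Y, F}: 88 + 59 = 147
  … (15 splits in total)
Best: vehicle 1 O → N → O = 12; vehicle 2 O → G → Y → L → F → O = 108; combined 120.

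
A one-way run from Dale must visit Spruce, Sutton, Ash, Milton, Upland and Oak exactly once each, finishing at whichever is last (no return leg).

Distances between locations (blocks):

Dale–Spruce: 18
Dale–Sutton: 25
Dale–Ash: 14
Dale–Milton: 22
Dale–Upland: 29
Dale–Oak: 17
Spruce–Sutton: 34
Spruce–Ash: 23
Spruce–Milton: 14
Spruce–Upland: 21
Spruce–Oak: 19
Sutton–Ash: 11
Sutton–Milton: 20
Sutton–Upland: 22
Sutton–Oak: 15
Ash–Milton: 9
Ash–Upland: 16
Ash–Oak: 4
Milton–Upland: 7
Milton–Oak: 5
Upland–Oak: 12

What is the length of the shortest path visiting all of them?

Shortest open route: 66 blocks.

There are 6! = 720 possible orderings.
Dale → Spruce → Sutton → Ash → Milton → Upland → Oak: 18+34+11+9+7+12 = 91
Dale → Spruce → Sutton → Ash → Milton → Oak → Upland: 18+34+11+9+5+12 = 89
Dale → Spruce → Sutton → Ash → Upland → Milton → Oak: 18+34+11+16+7+5 = 91
Dale → Spruce → Sutton → Ash → Upland → Oak → Milton: 18+34+11+16+12+5 = 96
Dale → Spruce → Sutton → Ash → Oak → Milton → Upland: 18+34+11+4+5+7 = 79
Dale → Spruce → Sutton → Ash → Oak → Upland → Milton: 18+34+11+4+12+7 = 86
Dale → Spruce → Sutton → Milton → Ash → Upland → Oak: 18+34+20+9+16+12 = 109
Dale → Spruce → Sutton → Milton → Ash → Oak → Upland: 18+34+20+9+4+12 = 97
… (712 more)
Dale → Spruce → Milton → Upland → Oak → Ash → Sutton: 18+14+7+12+4+11 = 66  ← best
The minimum is 66.
One shortest path: Dale → Spruce → Milton → Upland → Oak → Ash → Sutton.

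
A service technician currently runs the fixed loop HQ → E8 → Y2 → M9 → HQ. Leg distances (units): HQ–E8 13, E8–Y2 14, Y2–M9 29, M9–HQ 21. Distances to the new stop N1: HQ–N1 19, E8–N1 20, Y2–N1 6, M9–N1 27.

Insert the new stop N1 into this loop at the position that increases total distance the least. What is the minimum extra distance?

Insertion cost between consecutive stops i–j is d(i,N1) + d(N1,j) − d(i,j):
  between HQ and E8: 19 + 20 − 13 = 26
  between E8 and Y2: 20 + 6 − 14 = 12
  between Y2 and M9: 6 + 27 − 29 = 4
  between M9 and HQ: 27 + 19 − 21 = 25
Cheapest insertion is between Y2 and M9, adding 4.
New total = 77 + 4 = 81.

Minimum extra distance: 4, inserting N1 between Y2 and M9.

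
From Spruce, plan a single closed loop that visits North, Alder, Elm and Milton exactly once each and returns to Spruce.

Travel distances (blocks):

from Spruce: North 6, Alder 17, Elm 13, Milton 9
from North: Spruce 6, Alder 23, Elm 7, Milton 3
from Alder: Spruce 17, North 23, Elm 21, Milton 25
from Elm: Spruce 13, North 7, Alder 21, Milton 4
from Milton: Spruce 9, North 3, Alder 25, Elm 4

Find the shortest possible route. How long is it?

Spruce → North → Alder → Elm → Milton → Spruce: 6+23+21+4+9 = 63
Spruce → North → Alder → Milton → Elm → Spruce: 6+23+25+4+13 = 71
Spruce → North → Elm → Alder → Milton → Spruce: 6+7+21+25+9 = 68
Spruce → North → Elm → Milton → Alder → Spruce: 6+7+4+25+17 = 59
Spruce → North → Milton → Alder → Elm → Spruce: 6+3+25+21+13 = 68
Spruce → North → Milton → Elm → Alder → Spruce: 6+3+4+21+17 = 51
Spruce → Alder → North → Elm → Milton → Spruce: 17+23+7+4+9 = 60
Spruce → Alder → North → Milton → Elm → Spruce: 17+23+3+4+13 = 60
Spruce → Alder → Elm → North → Milton → Spruce: 17+21+7+3+9 = 57
Spruce → Alder → Milton → North → Elm → Spruce: 17+25+3+7+13 = 65
Spruce → Elm → North → Alder → Milton → Spruce: 13+7+23+25+9 = 77
Spruce → Elm → Alder → North → Milton → Spruce: 13+21+23+3+9 = 69
The minimum is 51.
One optimal route: Spruce → North → Milton → Elm → Alder → Spruce (or its reverse).

Shortest round trip = 51 blocks.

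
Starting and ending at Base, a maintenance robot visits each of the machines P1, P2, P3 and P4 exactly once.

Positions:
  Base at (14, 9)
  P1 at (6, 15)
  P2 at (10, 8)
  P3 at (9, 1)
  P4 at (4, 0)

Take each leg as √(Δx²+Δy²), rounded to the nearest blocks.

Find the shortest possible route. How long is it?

With 4 stops there are 4!/2 = 12 distinct round trips (a route and its reverse cost the same).
Base → P1 → P2 → P3 → P4 → Base: 10+8+7+5+13 = 43
Base → P1 → P2 → P4 → P3 → Base: 10+8+10+5+9 = 42
Base → P1 → P3 → P2 → P4 → Base: 10+14+7+10+13 = 54
Base → P1 → P3 → P4 → P2 → Base: 10+14+5+10+4 = 43
Base → P1 → P4 → P2 → P3 → Base: 10+15+10+7+9 = 51
Base → P1 → P4 → P3 → P2 → Base: 10+15+5+7+4 = 41
Base → P2 → P1 → P3 → P4 → Base: 4+8+14+5+13 = 44
Base → P2 → P1 → P4 → P3 → Base: 4+8+15+5+9 = 41
Base → P2 → P3 → P1 → P4 → Base: 4+7+14+15+13 = 53
Base → P2 → P4 → P1 → P3 → Base: 4+10+15+14+9 = 52
Base → P3 → P1 → P2 → P4 → Base: 9+14+8+10+13 = 54
Base → P3 → P2 → P1 → P4 → Base: 9+7+8+15+13 = 52
The minimum is 41.
One optimal route: Base → P1 → P4 → P3 → P2 → Base (or its reverse).

Shortest round trip = 41 blocks.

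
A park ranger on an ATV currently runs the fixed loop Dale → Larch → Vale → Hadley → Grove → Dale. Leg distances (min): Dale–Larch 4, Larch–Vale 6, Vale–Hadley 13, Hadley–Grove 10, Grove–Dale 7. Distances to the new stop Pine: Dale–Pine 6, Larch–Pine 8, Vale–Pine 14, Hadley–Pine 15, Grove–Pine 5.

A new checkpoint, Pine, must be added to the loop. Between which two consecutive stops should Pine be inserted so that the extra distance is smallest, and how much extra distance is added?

Insertion cost between consecutive stops i–j is d(i,Pine) + d(Pine,j) − d(i,j):
  between Dale and Larch: 6 + 8 − 4 = 10
  between Larch and Vale: 8 + 14 − 6 = 16
  between Vale and Hadley: 14 + 15 − 13 = 16
  between Hadley and Grove: 15 + 5 − 10 = 10
  between Grove and Dale: 5 + 6 − 7 = 4
Cheapest insertion is between Grove and Dale, adding 4.
New total = 40 + 4 = 44.

Minimum extra distance: 4 min, inserting Pine between Grove and Dale.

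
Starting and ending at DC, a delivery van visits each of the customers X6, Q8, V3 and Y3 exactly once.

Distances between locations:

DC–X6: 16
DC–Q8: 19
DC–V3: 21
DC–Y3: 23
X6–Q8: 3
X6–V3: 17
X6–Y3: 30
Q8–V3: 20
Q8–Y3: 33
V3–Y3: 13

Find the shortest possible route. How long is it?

Shortest round trip = 75.

There are 12 distinct closed tours to check (reversals are equivalent).
DC → X6 → Q8 → V3 → Y3 → DC: 16+3+20+13+23 = 75
DC → X6 → Q8 → Y3 → V3 → DC: 16+3+33+13+21 = 86
DC → X6 → V3 → Q8 → Y3 → DC: 16+17+20+33+23 = 109
DC → X6 → V3 → Y3 → Q8 → DC: 16+17+13+33+19 = 98
DC → X6 → Y3 → Q8 → V3 → DC: 16+30+33+20+21 = 120
DC → X6 → Y3 → V3 → Q8 → DC: 16+30+13+20+19 = 98
DC → Q8 → X6 → V3 → Y3 → DC: 19+3+17+13+23 = 75
DC → Q8 → X6 → Y3 → V3 → DC: 19+3+30+13+21 = 86
DC → Q8 → V3 → X6 → Y3 → DC: 19+20+17+30+23 = 109
DC → Q8 → Y3 → X6 → V3 → DC: 19+33+30+17+21 = 120
DC → V3 → X6 → Q8 → Y3 → DC: 21+17+3+33+23 = 97
DC → V3 → Q8 → X6 → Y3 → DC: 21+20+3+30+23 = 97
The minimum is 75.
One optimal route: DC → X6 → Q8 → V3 → Y3 → DC (or its reverse).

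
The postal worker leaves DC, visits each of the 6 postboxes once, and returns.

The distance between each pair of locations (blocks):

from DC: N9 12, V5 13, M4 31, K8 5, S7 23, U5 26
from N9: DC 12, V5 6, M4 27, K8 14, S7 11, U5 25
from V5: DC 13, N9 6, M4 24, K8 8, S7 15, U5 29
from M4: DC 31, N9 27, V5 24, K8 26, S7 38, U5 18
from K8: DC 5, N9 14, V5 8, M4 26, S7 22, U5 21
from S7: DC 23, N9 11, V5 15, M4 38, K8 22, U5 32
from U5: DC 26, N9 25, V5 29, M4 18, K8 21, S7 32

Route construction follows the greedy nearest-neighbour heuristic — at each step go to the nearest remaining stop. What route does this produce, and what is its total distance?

111 blocks along DC → K8 → V5 → N9 → S7 → U5 → M4 → DC.

From DC: distances to unvisited — K8=5, N9=12, V5=13, S7=23, U5=26, M4=31. Nearest is K8 (5).
From K8: distances to unvisited — V5=8, N9=14, U5=21, S7=22, M4=26. Nearest is V5 (8).
From V5: distances to unvisited — N9=6, S7=15, M4=24, U5=29. Nearest is N9 (6).
From N9: distances to unvisited — S7=11, U5=25, M4=27. Nearest is S7 (11).
From S7: distances to unvisited — U5=32, M4=38. Nearest is U5 (32).
From U5: distances to unvisited — M4=18. Nearest is M4 (18).
Return M4→DC: 31.
Total = 5 + 8 + 6 + 11 + 32 + 18 + 31 = 111.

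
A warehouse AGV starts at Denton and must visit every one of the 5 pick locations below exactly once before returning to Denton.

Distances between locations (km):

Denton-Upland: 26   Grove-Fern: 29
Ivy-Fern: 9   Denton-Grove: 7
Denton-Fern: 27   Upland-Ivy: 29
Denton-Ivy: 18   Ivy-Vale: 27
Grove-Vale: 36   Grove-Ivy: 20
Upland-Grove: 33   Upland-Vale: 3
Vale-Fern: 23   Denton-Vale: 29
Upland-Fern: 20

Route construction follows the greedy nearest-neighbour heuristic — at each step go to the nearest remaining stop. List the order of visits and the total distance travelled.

Nearest-neighbour total = 88 km; route Denton → Grove → Ivy → Fern → Upland → Vale → Denton.

At Denton the remaining stops are Grove 7, Ivy 18, Upland 26, Fern 27, Vale 29; go to Grove.
At Grove the remaining stops are Ivy 20, Fern 29, Upland 33, Vale 36; go to Ivy.
At Ivy the remaining stops are Fern 9, Vale 27, Upland 29; go to Fern.
At Fern the remaining stops are Upland 20, Vale 23; go to Upland.
At Upland the remaining stops are Vale 3; go to Vale.
Return Vale→Denton: 29.
Total = 7 + 20 + 9 + 20 + 3 + 29 = 88.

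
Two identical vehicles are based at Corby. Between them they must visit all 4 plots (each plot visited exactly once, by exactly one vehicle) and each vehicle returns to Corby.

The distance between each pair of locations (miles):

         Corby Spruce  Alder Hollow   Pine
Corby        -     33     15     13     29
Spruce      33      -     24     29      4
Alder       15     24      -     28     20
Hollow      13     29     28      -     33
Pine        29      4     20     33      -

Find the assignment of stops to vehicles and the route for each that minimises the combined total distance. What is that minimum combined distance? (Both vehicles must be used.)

Try each way of splitting the stops between the two vehicles (each non-empty) and, for each split, find the best tour for each vehicle:
  {Spruce} + {Alder, Hollow, Pine}: 66 + 81 = 147
  {Alder} + {Spruce, Hollow, Pine}: 30 + 75 = 105
  {Spruce, Alder} + {Hollow, Pine}: 72 + 75 = 147
  {Hollow} + {Spruce, Alder, Pine}: 26 + 72 = 98
  {Spruce, Hollow} + {Alder, Pine}: 75 + 64 = 139
  {Alder, Hollow} + {Spruce, Pine}: 56 + 66 = 122
  … (7 splits in total)
Best: vehicle 1 Corby → Hollow → Corby = 26; vehicle 2 Corby → Spruce → Pine → Alder → Corby = 72; combined 98.

98 miles — the smallest possible combined total.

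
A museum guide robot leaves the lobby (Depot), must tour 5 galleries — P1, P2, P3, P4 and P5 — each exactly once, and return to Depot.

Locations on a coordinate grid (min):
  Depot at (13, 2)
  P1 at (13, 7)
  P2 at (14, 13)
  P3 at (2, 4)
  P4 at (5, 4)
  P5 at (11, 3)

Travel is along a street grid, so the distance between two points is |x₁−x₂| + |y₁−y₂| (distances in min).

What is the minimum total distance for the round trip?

Depot - P1 - P2 - P3 - P4 - P5 - Depot: 5+7+21+3+7+3 = 46
Depot - P1 - P2 - P3 - P5 - P4 - Depot: 5+7+21+10+7+10 = 60
Depot - P1 - P2 - P4 - P3 - P5 - Depot: 5+7+18+3+10+3 = 46
Depot - P1 - P2 - P4 - P5 - P3 - Depot: 5+7+18+7+10+13 = 60
Depot - P1 - P2 - P5 - P3 - P4 - Depot: 5+7+13+10+3+10 = 48
Depot - P1 - P2 - P5 - P4 - P3 - Depot: 5+7+13+7+3+13 = 48
Depot - P1 - P3 - P2 - P4 - P5 - Depot: 5+14+21+18+7+3 = 68
Depot - P1 - P3 - P2 - P5 - P4 - Depot: 5+14+21+13+7+10 = 70
Depot - P1 - P3 - P4 - P2 - P5 - Depot: 5+14+3+18+13+3 = 56
Depot - P1 - P3 - P4 - P5 - P2 - Depot: 5+14+3+7+13+12 = 54
Depot - P1 - P3 - P5 - P2 - P4 - Depot: 5+14+10+13+18+10 = 70
Depot - P1 - P3 - P5 - P4 - P2 - Depot: 5+14+10+7+18+12 = 66
Depot - P1 - P4 - P2 - P3 - P5 - Depot: 5+11+18+21+10+3 = 68
Depot - P1 - P4 - P2 - P5 - P3 - Depot: 5+11+18+13+10+13 = 70
… (46 more)
The minimum is 46.
One optimal route: Depot → P1 → P2 → P3 → P4 → P5 → Depot (or its reverse).

46 min — the shortest possible round trip.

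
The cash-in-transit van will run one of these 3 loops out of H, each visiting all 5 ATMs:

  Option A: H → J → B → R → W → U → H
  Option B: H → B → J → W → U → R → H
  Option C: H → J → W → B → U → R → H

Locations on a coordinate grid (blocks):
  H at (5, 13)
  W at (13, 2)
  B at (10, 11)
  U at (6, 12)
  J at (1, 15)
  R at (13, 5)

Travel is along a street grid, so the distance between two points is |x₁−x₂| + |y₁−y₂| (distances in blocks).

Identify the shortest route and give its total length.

Option A: 6 + 13 + 9 + 3 + 17 + 2 = 50
Option B: 7 + 13 + 25 + 17 + 14 + 16 = 92
Option C: 6 + 25 + 12 + 5 + 14 + 16 = 78

Shortest is Option A, total 50 blocks.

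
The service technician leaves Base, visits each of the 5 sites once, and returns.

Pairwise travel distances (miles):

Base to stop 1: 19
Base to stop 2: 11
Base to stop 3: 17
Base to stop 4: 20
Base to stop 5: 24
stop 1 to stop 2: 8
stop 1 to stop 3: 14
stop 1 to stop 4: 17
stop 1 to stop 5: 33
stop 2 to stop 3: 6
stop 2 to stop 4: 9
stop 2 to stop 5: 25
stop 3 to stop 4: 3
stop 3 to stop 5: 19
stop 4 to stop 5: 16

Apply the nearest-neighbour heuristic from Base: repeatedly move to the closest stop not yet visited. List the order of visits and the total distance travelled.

Base → [stop 2:11 / stop 3:17 / stop 1:19 / stop 4:20 / stop 5:24] → stop 2 (11)
stop 2 → [stop 3:6 / stop 1:8 / stop 4:9 / stop 5:25] → stop 3 (6)
stop 3 → [stop 4:3 / stop 1:14 / stop 5:19] → stop 4 (3)
stop 4 → [stop 5:16 / stop 1:17] → stop 5 (16)
stop 5 → [stop 1:33] → stop 1 (33)
Return stop 1→Base: 19.
Total = 11 + 6 + 3 + 16 + 33 + 19 = 88.

88 miles along Base → stop 2 → stop 3 → stop 4 → stop 5 → stop 1 → Base.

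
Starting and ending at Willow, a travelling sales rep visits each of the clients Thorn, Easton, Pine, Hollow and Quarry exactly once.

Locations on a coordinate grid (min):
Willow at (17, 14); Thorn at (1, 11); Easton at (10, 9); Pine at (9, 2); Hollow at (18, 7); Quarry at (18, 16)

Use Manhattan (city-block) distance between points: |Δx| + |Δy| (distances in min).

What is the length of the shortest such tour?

With 5 stops there are 5!/2 = 60 distinct round trips (a route and its reverse cost the same).
Willow → Thorn → Easton → Pine → Hollow → Quarry → Willow: 19+11+8+14+9+3 = 64
Willow → Thorn → Easton → Pine → Quarry → Hollow → Willow: 19+11+8+23+9+8 = 78
Willow → Thorn → Easton → Hollow → Pine → Quarry → Willow: 19+11+10+14+23+3 = 80
Willow → Thorn → Easton → Hollow → Quarry → Pine → Willow: 19+11+10+9+23+20 = 92
Willow → Thorn → Easton → Quarry → Pine → Hollow → Willow: 19+11+15+23+14+8 = 90
Willow → Thorn → Easton → Quarry → Hollow → Pine → Willow: 19+11+15+9+14+20 = 88
Willow → Thorn → Pine → Easton → Hollow → Quarry → Willow: 19+17+8+10+9+3 = 66
Willow → Thorn → Pine → Easton → Quarry → Hollow → Willow: 19+17+8+15+9+8 = 76
Willow → Thorn → Pine → Hollow → Easton → Quarry → Willow: 19+17+14+10+15+3 = 78
Willow → Thorn → Pine → Hollow → Quarry → Easton → Willow: 19+17+14+9+15+12 = 86
Willow → Thorn → Pine → Quarry → Easton → Hollow → Willow: 19+17+23+15+10+8 = 92
Willow → Thorn → Pine → Quarry → Hollow → Easton → Willow: 19+17+23+9+10+12 = 90
Willow → Thorn → Hollow → Easton → Pine → Quarry → Willow: 19+21+10+8+23+3 = 84
Willow → Thorn → Hollow → Easton → Quarry → Pine → Willow: 19+21+10+15+23+20 = 108
… (46 more)
The minimum is 64.
One optimal route: Willow → Thorn → Easton → Pine → Hollow → Quarry → Willow (or its reverse).

Shortest round trip = 64 min.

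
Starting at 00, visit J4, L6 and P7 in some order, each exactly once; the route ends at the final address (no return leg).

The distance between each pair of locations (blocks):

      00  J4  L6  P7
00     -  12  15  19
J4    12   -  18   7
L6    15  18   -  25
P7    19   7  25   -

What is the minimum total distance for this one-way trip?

Shortest open route: 40 blocks.

There are 3! = 6 possible orderings.
00 - J4 - L6 - P7: 12+18+25 = 55
00 - J4 - P7 - L6: 12+7+25 = 44
00 - L6 - J4 - P7: 15+18+7 = 40
00 - L6 - P7 - J4: 15+25+7 = 47
00 - P7 - J4 - L6: 19+7+18 = 44
00 - P7 - L6 - J4: 19+25+18 = 62
The minimum is 40.
One shortest path: 00 → L6 → J4 → P7.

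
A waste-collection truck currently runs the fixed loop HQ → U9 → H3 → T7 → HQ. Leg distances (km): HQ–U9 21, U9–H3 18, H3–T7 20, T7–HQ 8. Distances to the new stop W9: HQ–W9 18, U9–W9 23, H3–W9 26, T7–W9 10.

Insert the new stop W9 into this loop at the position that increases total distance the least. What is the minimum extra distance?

Adding 16 km by placing W9 on the H3–T7 leg.

Insertion cost between consecutive stops i–j is d(i,W9) + d(W9,j) − d(i,j):
  between HQ and U9: 18 + 23 − 21 = 20
  between U9 and H3: 23 + 26 − 18 = 31
  between H3 and T7: 26 + 10 − 20 = 16
  between T7 and HQ: 10 + 18 − 8 = 20
Cheapest insertion is between H3 and T7, adding 16.
New total = 67 + 16 = 83.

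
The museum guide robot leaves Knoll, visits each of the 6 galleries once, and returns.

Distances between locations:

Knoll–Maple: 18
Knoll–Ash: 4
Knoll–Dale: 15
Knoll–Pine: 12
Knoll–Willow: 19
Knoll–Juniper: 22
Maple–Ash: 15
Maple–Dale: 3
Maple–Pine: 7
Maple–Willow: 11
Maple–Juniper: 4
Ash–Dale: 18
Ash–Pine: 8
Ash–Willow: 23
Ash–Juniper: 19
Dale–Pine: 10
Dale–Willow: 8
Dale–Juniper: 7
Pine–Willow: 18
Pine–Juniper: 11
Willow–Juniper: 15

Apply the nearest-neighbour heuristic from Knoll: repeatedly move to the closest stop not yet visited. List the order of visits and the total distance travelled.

Total distance 63 via the nearest-neighbour route Knoll → Ash → Pine → Maple → Dale → Juniper → Willow → Knoll.

From Knoll: distances to unvisited — Ash=4, Pine=12, Dale=15, Maple=18, Willow=19, Juniper=22. Nearest is Ash (4).
From Ash: distances to unvisited — Pine=8, Maple=15, Dale=18, Juniper=19, Willow=23. Nearest is Pine (8).
From Pine: distances to unvisited — Maple=7, Dale=10, Juniper=11, Willow=18. Nearest is Maple (7).
From Maple: distances to unvisited — Dale=3, Juniper=4, Willow=11. Nearest is Dale (3).
From Dale: distances to unvisited — Juniper=7, Willow=8. Nearest is Juniper (7).
From Juniper: distances to unvisited — Willow=15. Nearest is Willow (15).
Return Willow→Knoll: 19.
Total = 4 + 8 + 7 + 3 + 7 + 15 + 19 = 63.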